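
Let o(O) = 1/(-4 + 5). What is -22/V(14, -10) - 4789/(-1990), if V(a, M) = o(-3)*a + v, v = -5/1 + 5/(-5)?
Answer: -1367/3980 ≈ -0.34347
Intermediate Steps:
v = -6 (v = -5*1 + 5*(-⅕) = -5 - 1 = -6)
o(O) = 1 (o(O) = 1/1 = 1)
V(a, M) = -6 + a (V(a, M) = 1*a - 6 = a - 6 = -6 + a)
-22/V(14, -10) - 4789/(-1990) = -22/(-6 + 14) - 4789/(-1990) = -22/8 - 4789*(-1/1990) = -22*⅛ + 4789/1990 = -11/4 + 4789/1990 = -1367/3980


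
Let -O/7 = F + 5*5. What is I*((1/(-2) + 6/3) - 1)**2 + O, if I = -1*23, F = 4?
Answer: -835/4 ≈ -208.75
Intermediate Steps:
I = -23
O = -203 (O = -7*(4 + 5*5) = -7*(4 + 25) = -7*29 = -203)
I*((1/(-2) + 6/3) - 1)**2 + O = -23*((1/(-2) + 6/3) - 1)**2 - 203 = -23*((1*(-1/2) + 6*(1/3)) - 1)**2 - 203 = -23*((-1/2 + 2) - 1)**2 - 203 = -23*(3/2 - 1)**2 - 203 = -23*(1/2)**2 - 203 = -23*1/4 - 203 = -23/4 - 203 = -835/4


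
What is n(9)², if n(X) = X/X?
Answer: 1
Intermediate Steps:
n(X) = 1
n(9)² = 1² = 1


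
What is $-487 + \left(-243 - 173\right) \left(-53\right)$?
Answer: $21561$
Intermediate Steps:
$-487 + \left(-243 - 173\right) \left(-53\right) = -487 - -22048 = -487 + 22048 = 21561$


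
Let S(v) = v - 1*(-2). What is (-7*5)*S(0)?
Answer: -70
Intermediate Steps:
S(v) = 2 + v (S(v) = v + 2 = 2 + v)
(-7*5)*S(0) = (-7*5)*(2 + 0) = -35*2 = -70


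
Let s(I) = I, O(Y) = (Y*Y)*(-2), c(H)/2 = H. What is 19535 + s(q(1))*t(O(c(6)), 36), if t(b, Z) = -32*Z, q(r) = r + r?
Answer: 17231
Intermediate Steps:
c(H) = 2*H
q(r) = 2*r
O(Y) = -2*Y² (O(Y) = Y²*(-2) = -2*Y²)
19535 + s(q(1))*t(O(c(6)), 36) = 19535 + (2*1)*(-32*36) = 19535 + 2*(-1152) = 19535 - 2304 = 17231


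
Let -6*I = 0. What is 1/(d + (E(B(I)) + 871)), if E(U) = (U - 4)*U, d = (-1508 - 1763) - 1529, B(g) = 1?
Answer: -1/3932 ≈ -0.00025432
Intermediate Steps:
I = 0 (I = -⅙*0 = 0)
d = -4800 (d = -3271 - 1529 = -4800)
E(U) = U*(-4 + U) (E(U) = (-4 + U)*U = U*(-4 + U))
1/(d + (E(B(I)) + 871)) = 1/(-4800 + (1*(-4 + 1) + 871)) = 1/(-4800 + (1*(-3) + 871)) = 1/(-4800 + (-3 + 871)) = 1/(-4800 + 868) = 1/(-3932) = -1/3932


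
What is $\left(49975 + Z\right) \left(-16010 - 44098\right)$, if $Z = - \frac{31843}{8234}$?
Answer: $- \frac{12366088174578}{4117} \approx -3.0037 \cdot 10^{9}$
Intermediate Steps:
$Z = - \frac{31843}{8234}$ ($Z = \left(-31843\right) \frac{1}{8234} = - \frac{31843}{8234} \approx -3.8673$)
$\left(49975 + Z\right) \left(-16010 - 44098\right) = \left(49975 - \frac{31843}{8234}\right) \left(-16010 - 44098\right) = \frac{411462307}{8234} \left(-60108\right) = - \frac{12366088174578}{4117}$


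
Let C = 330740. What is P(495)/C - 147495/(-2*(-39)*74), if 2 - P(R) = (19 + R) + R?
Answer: -1016423098/39771485 ≈ -25.557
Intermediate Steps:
P(R) = -17 - 2*R (P(R) = 2 - ((19 + R) + R) = 2 - (19 + 2*R) = 2 + (-19 - 2*R) = -17 - 2*R)
P(495)/C - 147495/(-2*(-39)*74) = (-17 - 2*495)/330740 - 147495/(-2*(-39)*74) = (-17 - 990)*(1/330740) - 147495/(78*74) = -1007*1/330740 - 147495/5772 = -1007/330740 - 147495*1/5772 = -1007/330740 - 49165/1924 = -1016423098/39771485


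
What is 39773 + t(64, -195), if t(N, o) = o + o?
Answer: 39383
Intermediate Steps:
t(N, o) = 2*o
39773 + t(64, -195) = 39773 + 2*(-195) = 39773 - 390 = 39383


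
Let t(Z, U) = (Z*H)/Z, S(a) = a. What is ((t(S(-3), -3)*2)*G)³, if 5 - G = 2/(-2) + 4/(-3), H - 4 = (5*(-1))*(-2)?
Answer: 233744896/27 ≈ 8.6572e+6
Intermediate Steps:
H = 14 (H = 4 + (5*(-1))*(-2) = 4 - 5*(-2) = 4 + 10 = 14)
G = 22/3 (G = 5 - (2/(-2) + 4/(-3)) = 5 - (2*(-½) + 4*(-⅓)) = 5 - (-1 - 4/3) = 5 - 1*(-7/3) = 5 + 7/3 = 22/3 ≈ 7.3333)
t(Z, U) = 14 (t(Z, U) = (Z*14)/Z = (14*Z)/Z = 14)
((t(S(-3), -3)*2)*G)³ = ((14*2)*(22/3))³ = (28*(22/3))³ = (616/3)³ = 233744896/27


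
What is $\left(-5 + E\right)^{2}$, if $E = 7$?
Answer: $4$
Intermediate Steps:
$\left(-5 + E\right)^{2} = \left(-5 + 7\right)^{2} = 2^{2} = 4$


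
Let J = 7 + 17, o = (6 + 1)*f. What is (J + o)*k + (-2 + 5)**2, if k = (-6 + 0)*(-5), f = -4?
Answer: -111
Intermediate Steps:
k = 30 (k = -6*(-5) = 30)
o = -28 (o = (6 + 1)*(-4) = 7*(-4) = -28)
J = 24
(J + o)*k + (-2 + 5)**2 = (24 - 28)*30 + (-2 + 5)**2 = -4*30 + 3**2 = -120 + 9 = -111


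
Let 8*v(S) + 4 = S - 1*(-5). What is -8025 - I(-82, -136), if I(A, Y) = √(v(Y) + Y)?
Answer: -8025 - I*√2446/4 ≈ -8025.0 - 12.364*I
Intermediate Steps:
v(S) = ⅛ + S/8 (v(S) = -½ + (S - 1*(-5))/8 = -½ + (S + 5)/8 = -½ + (5 + S)/8 = -½ + (5/8 + S/8) = ⅛ + S/8)
I(A, Y) = √(⅛ + 9*Y/8) (I(A, Y) = √((⅛ + Y/8) + Y) = √(⅛ + 9*Y/8))
-8025 - I(-82, -136) = -8025 - √(2 + 18*(-136))/4 = -8025 - √(2 - 2448)/4 = -8025 - √(-2446)/4 = -8025 - I*√2446/4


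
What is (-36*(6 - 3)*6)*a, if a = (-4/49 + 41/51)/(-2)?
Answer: 194940/833 ≈ 234.02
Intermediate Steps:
a = -1805/4998 (a = (-4*1/49 + 41*(1/51))*(-1/2) = (-4/49 + 41/51)*(-1/2) = (1805/2499)*(-1/2) = -1805/4998 ≈ -0.36114)
(-36*(6 - 3)*6)*a = -36*(6 - 3)*6*(-1805/4998) = -108*6*(-1805/4998) = -36*18*(-1805/4998) = -648*(-1805/4998) = 194940/833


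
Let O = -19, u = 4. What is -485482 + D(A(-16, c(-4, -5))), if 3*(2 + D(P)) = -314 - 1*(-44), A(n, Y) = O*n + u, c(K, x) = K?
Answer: -485574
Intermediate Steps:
A(n, Y) = 4 - 19*n (A(n, Y) = -19*n + 4 = 4 - 19*n)
D(P) = -92 (D(P) = -2 + (-314 - 1*(-44))/3 = -2 + (-314 + 44)/3 = -2 + (⅓)*(-270) = -2 - 90 = -92)
-485482 + D(A(-16, c(-4, -5))) = -485482 - 92 = -485574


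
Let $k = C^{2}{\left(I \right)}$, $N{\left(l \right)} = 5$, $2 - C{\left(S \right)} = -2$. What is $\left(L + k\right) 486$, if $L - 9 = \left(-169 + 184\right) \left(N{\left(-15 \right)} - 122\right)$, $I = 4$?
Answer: $-840780$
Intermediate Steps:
$C{\left(S \right)} = 4$ ($C{\left(S \right)} = 2 - -2 = 2 + 2 = 4$)
$k = 16$ ($k = 4^{2} = 16$)
$L = -1746$ ($L = 9 + \left(-169 + 184\right) \left(5 - 122\right) = 9 + 15 \left(-117\right) = 9 - 1755 = -1746$)
$\left(L + k\right) 486 = \left(-1746 + 16\right) 486 = \left(-1730\right) 486 = -840780$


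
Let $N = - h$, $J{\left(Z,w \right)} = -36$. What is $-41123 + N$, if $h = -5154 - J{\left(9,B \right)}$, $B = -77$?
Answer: $-36005$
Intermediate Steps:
$h = -5118$ ($h = -5154 - -36 = -5154 + 36 = -5118$)
$N = 5118$ ($N = \left(-1\right) \left(-5118\right) = 5118$)
$-41123 + N = -41123 + 5118 = -36005$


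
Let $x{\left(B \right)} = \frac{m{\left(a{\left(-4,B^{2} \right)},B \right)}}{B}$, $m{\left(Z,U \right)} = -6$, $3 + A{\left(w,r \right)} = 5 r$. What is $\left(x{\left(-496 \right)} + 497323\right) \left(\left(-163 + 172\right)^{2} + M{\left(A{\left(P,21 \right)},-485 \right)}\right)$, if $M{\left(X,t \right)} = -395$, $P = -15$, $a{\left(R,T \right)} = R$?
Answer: $- \frac{19363768799}{124} \approx -1.5616 \cdot 10^{8}$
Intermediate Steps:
$A{\left(w,r \right)} = -3 + 5 r$
$x{\left(B \right)} = - \frac{6}{B}$
$\left(x{\left(-496 \right)} + 497323\right) \left(\left(-163 + 172\right)^{2} + M{\left(A{\left(P,21 \right)},-485 \right)}\right) = \left(- \frac{6}{-496} + 497323\right) \left(\left(-163 + 172\right)^{2} - 395\right) = \left(\left(-6\right) \left(- \frac{1}{496}\right) + 497323\right) \left(9^{2} - 395\right) = \left(\frac{3}{248} + 497323\right) \left(81 - 395\right) = \frac{123336107}{248} \left(-314\right) = - \frac{19363768799}{124}$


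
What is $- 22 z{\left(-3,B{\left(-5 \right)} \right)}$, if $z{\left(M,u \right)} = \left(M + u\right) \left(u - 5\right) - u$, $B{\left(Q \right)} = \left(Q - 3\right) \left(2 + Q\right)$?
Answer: $-8250$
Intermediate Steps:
$B{\left(Q \right)} = \left(-3 + Q\right) \left(2 + Q\right)$
$z{\left(M,u \right)} = - u + \left(-5 + u\right) \left(M + u\right)$ ($z{\left(M,u \right)} = \left(M + u\right) \left(-5 + u\right) - u = \left(-5 + u\right) \left(M + u\right) - u = - u + \left(-5 + u\right) \left(M + u\right)$)
$- 22 z{\left(-3,B{\left(-5 \right)} \right)} = - 22 \left(\left(-6 + \left(-5\right)^{2} - -5\right)^{2} - 6 \left(-6 + \left(-5\right)^{2} - -5\right) - -15 - 3 \left(-6 + \left(-5\right)^{2} - -5\right)\right) = - 22 \left(\left(-6 + 25 + 5\right)^{2} - 6 \left(-6 + 25 + 5\right) + 15 - 3 \left(-6 + 25 + 5\right)\right) = - 22 \left(24^{2} - 144 + 15 - 72\right) = - 22 \left(576 - 144 + 15 - 72\right) = \left(-22\right) 375 = -8250$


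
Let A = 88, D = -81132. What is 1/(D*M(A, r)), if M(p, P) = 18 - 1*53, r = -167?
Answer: 1/2839620 ≈ 3.5216e-7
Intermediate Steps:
M(p, P) = -35 (M(p, P) = 18 - 53 = -35)
1/(D*M(A, r)) = 1/(-81132*(-35)) = -1/81132*(-1/35) = 1/2839620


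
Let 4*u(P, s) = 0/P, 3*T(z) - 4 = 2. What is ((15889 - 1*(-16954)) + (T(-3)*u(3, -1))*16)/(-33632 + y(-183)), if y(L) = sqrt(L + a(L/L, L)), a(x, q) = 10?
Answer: -1104575776/1131111597 - 32843*I*sqrt(173)/1131111597 ≈ -0.97654 - 0.00038191*I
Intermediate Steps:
T(z) = 2 (T(z) = 4/3 + (1/3)*2 = 4/3 + 2/3 = 2)
u(P, s) = 0 (u(P, s) = (0/P)/4 = (1/4)*0 = 0)
y(L) = sqrt(10 + L) (y(L) = sqrt(L + 10) = sqrt(10 + L))
((15889 - 1*(-16954)) + (T(-3)*u(3, -1))*16)/(-33632 + y(-183)) = ((15889 - 1*(-16954)) + (2*0)*16)/(-33632 + sqrt(10 - 183)) = ((15889 + 16954) + 0*16)/(-33632 + sqrt(-173)) = (32843 + 0)/(-33632 + I*sqrt(173)) = 32843/(-33632 + I*sqrt(173))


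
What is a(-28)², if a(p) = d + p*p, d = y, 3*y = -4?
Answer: 5513104/9 ≈ 6.1257e+5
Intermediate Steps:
y = -4/3 (y = (⅓)*(-4) = -4/3 ≈ -1.3333)
d = -4/3 ≈ -1.3333
a(p) = -4/3 + p² (a(p) = -4/3 + p*p = -4/3 + p²)
a(-28)² = (-4/3 + (-28)²)² = (-4/3 + 784)² = (2348/3)² = 5513104/9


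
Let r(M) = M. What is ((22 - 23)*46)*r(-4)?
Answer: 184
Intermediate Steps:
((22 - 23)*46)*r(-4) = ((22 - 23)*46)*(-4) = -1*46*(-4) = -46*(-4) = 184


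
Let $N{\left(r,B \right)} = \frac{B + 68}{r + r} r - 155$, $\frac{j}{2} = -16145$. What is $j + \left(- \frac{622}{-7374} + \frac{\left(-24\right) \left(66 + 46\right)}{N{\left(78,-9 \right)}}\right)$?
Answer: $- \frac{29862461357}{925437} \approx -32269.0$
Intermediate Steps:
$j = -32290$ ($j = 2 \left(-16145\right) = -32290$)
$N{\left(r,B \right)} = -121 + \frac{B}{2}$ ($N{\left(r,B \right)} = \frac{68 + B}{2 r} r - 155 = \left(34 + \frac{B}{2}\right) - 155 = -121 + \frac{B}{2}$)
$j + \left(- \frac{622}{-7374} + \frac{\left(-24\right) \left(66 + 46\right)}{N{\left(78,-9 \right)}}\right) = -32290 - \left(- \frac{311}{3687} - \frac{\left(-24\right) \left(66 + 46\right)}{-121 + \frac{1}{2} \left(-9\right)}\right) = -32290 - \left(- \frac{311}{3687} - \frac{\left(-24\right) 112}{-121 - \frac{9}{2}}\right) = -32290 - \left(- \frac{311}{3687} + \frac{2688}{- \frac{251}{2}}\right) = -32290 + \left(\frac{311}{3687} - - \frac{5376}{251}\right) = -32290 + \left(\frac{311}{3687} + \frac{5376}{251}\right) = -32290 + \frac{19899373}{925437} = - \frac{29862461357}{925437}$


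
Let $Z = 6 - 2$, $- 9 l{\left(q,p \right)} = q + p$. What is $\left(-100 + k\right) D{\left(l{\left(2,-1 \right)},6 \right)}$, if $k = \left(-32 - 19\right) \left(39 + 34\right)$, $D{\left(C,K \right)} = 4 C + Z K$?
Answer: $- \frac{810476}{9} \approx -90053.0$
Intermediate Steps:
$l{\left(q,p \right)} = - \frac{p}{9} - \frac{q}{9}$ ($l{\left(q,p \right)} = - \frac{q + p}{9} = - \frac{p + q}{9} = - \frac{p}{9} - \frac{q}{9}$)
$Z = 4$
$D{\left(C,K \right)} = 4 C + 4 K$
$k = -3723$ ($k = \left(-51\right) 73 = -3723$)
$\left(-100 + k\right) D{\left(l{\left(2,-1 \right)},6 \right)} = \left(-100 - 3723\right) \left(4 \left(\left(- \frac{1}{9}\right) \left(-1\right) - \frac{2}{9}\right) + 4 \cdot 6\right) = - 3823 \left(4 \left(\frac{1}{9} - \frac{2}{9}\right) + 24\right) = - 3823 \left(4 \left(- \frac{1}{9}\right) + 24\right) = - 3823 \left(- \frac{4}{9} + 24\right) = \left(-3823\right) \frac{212}{9} = - \frac{810476}{9}$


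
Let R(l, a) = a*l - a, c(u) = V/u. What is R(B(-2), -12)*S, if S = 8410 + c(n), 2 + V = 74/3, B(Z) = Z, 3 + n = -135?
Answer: 6963344/23 ≈ 3.0275e+5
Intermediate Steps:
n = -138 (n = -3 - 135 = -138)
V = 68/3 (V = -2 + 74/3 = 68/3 ≈ 22.667)
c(u) = 68/(3*u)
R(l, a) = -a + a*l
S = 1740836/207 (S = 8410 + (68/3)/(-138) = 8410 + (68/3)*(-1/138) = 8410 - 34/207 = 1740836/207 ≈ 8409.8)
R(B(-2), -12)*S = -12*(-1 - 2)*(1740836/207) = -12*(-3)*(1740836/207) = 36*(1740836/207) = 6963344/23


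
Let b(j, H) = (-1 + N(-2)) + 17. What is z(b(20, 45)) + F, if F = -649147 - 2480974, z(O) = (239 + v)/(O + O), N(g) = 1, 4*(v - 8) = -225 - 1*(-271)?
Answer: -212847711/68 ≈ -3.1301e+6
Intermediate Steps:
v = 39/2 (v = 8 + (-225 - 1*(-271))/4 = 8 + (-225 + 271)/4 = 8 + (1/4)*46 = 8 + 23/2 = 39/2 ≈ 19.500)
b(j, H) = 17 (b(j, H) = (-1 + 1) + 17 = 0 + 17 = 17)
z(O) = 517/(4*O) (z(O) = (239 + 39/2)/(O + O) = 517/(2*((2*O))) = 517*(1/(2*O))/2 = 517/(4*O))
F = -3130121
z(b(20, 45)) + F = (517/4)/17 - 3130121 = (517/4)*(1/17) - 3130121 = 517/68 - 3130121 = -212847711/68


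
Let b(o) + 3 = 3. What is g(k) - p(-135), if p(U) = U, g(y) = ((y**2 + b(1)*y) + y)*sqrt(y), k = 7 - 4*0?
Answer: 135 + 56*sqrt(7) ≈ 283.16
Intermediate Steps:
k = 7 (k = 7 + 0 = 7)
b(o) = 0 (b(o) = -3 + 3 = 0)
g(y) = sqrt(y)*(y + y**2) (g(y) = ((y**2 + 0*y) + y)*sqrt(y) = ((y**2 + 0) + y)*sqrt(y) = (y**2 + y)*sqrt(y) = (y + y**2)*sqrt(y) = sqrt(y)*(y + y**2))
g(k) - p(-135) = 7**(3/2)*(1 + 7) - 1*(-135) = (7*sqrt(7))*8 + 135 = 56*sqrt(7) + 135 = 135 + 56*sqrt(7)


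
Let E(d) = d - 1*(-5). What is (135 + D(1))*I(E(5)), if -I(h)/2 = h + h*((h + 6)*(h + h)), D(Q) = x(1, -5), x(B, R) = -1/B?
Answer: -860280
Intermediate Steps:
E(d) = 5 + d (E(d) = d + 5 = 5 + d)
D(Q) = -1 (D(Q) = -1/1 = -1*1 = -1)
I(h) = -2*h - 4*h²*(6 + h) (I(h) = -2*(h + h*((h + 6)*(h + h))) = -2*(h + h*((6 + h)*(2*h))) = -2*(h + h*(2*h*(6 + h))) = -2*(h + 2*h²*(6 + h)) = -2*h - 4*h²*(6 + h))
(135 + D(1))*I(E(5)) = (135 - 1)*(-2*(5 + 5)*(1 + 2*(5 + 5)² + 12*(5 + 5))) = 134*(-2*10*(1 + 2*10² + 12*10)) = 134*(-2*10*(1 + 2*100 + 120)) = 134*(-2*10*(1 + 200 + 120)) = 134*(-2*10*321) = 134*(-6420) = -860280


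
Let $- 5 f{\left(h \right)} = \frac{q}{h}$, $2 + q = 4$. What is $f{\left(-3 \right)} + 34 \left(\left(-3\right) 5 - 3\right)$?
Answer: $- \frac{9178}{15} \approx -611.87$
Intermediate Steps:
$q = 2$ ($q = -2 + 4 = 2$)
$f{\left(h \right)} = - \frac{2}{5 h}$ ($f{\left(h \right)} = - \frac{2 \frac{1}{h}}{5} = - \frac{2}{5 h}$)
$f{\left(-3 \right)} + 34 \left(\left(-3\right) 5 - 3\right) = - \frac{2}{5 \left(-3\right)} + 34 \left(\left(-3\right) 5 - 3\right) = \left(- \frac{2}{5}\right) \left(- \frac{1}{3}\right) + 34 \left(-15 - 3\right) = \frac{2}{15} + 34 \left(-18\right) = \frac{2}{15} - 612 = - \frac{9178}{15}$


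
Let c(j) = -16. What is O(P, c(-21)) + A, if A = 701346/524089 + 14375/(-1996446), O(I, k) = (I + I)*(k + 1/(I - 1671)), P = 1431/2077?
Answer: -282957050566103202916/13658212819710681459 ≈ -20.717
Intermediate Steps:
P = 1431/2077 (P = 1431*(1/2077) = 1431/2077 ≈ 0.68897)
O(I, k) = 2*I*(k + 1/(-1671 + I)) (O(I, k) = (2*I)*(k + 1/(-1671 + I)) = 2*I*(k + 1/(-1671 + I)))
A = 60550679867/45491973378 (A = 701346*(1/524089) + 14375*(-1/1996446) = 701346/524089 - 625/86802 = 60550679867/45491973378 ≈ 1.3310)
O(P, c(-21)) + A = 2*(1431/2077)*(1 - 1671*(-16) + (1431/2077)*(-16))/(-1671 + 1431/2077) + 60550679867/45491973378 = 2*(1431/2077)*(1 + 26736 - 22896/2077)/(-3469236/2077) + 60550679867/45491973378 = 2*(1431/2077)*(-2077/3469236)*(55509853/2077) + 60550679867/45491973378 = -26478199881/1200933862 + 60550679867/45491973378 = -282957050566103202916/13658212819710681459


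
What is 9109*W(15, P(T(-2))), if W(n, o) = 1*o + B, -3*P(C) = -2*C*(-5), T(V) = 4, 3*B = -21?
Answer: -555649/3 ≈ -1.8522e+5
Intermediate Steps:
B = -7 (B = (⅓)*(-21) = -7)
P(C) = -10*C/3 (P(C) = -(-2*C)*(-5)/3 = -10*C/3)
W(n, o) = -7 + o (W(n, o) = 1*o - 7 = o - 7 = -7 + o)
9109*W(15, P(T(-2))) = 9109*(-7 - 10/3*4) = 9109*(-7 - 40/3) = 9109*(-61/3) = -555649/3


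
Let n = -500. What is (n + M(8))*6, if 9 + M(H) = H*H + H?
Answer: -2622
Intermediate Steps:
M(H) = -9 + H + H² (M(H) = -9 + (H*H + H) = -9 + (H² + H) = -9 + (H + H²) = -9 + H + H²)
(n + M(8))*6 = (-500 + (-9 + 8 + 8²))*6 = (-500 + (-9 + 8 + 64))*6 = (-500 + 63)*6 = -437*6 = -2622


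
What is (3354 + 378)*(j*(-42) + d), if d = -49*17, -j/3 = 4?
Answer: -1227828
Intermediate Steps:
j = -12 (j = -3*4 = -12)
d = -833
(3354 + 378)*(j*(-42) + d) = (3354 + 378)*(-12*(-42) - 833) = 3732*(504 - 833) = 3732*(-329) = -1227828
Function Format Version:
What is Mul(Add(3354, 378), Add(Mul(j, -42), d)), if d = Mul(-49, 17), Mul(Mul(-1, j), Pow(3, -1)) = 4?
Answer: -1227828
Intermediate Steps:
j = -12 (j = Mul(-3, 4) = -12)
d = -833
Mul(Add(3354, 378), Add(Mul(j, -42), d)) = Mul(Add(3354, 378), Add(Mul(-12, -42), -833)) = Mul(3732, Add(504, -833)) = Mul(3732, -329) = -1227828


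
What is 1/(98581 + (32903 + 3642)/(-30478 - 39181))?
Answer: 69659/6867017334 ≈ 1.0144e-5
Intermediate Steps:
1/(98581 + (32903 + 3642)/(-30478 - 39181)) = 1/(98581 + 36545/(-69659)) = 1/(98581 + 36545*(-1/69659)) = 1/(98581 - 36545/69659) = 1/(6867017334/69659) = 69659/6867017334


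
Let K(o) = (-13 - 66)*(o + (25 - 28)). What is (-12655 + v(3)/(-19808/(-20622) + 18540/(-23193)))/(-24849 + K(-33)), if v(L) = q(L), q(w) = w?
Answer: 6012037511/10469362860 ≈ 0.57425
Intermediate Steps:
v(L) = L
K(o) = 237 - 79*o (K(o) = -79*(o - 3) = -79*(-3 + o) = 237 - 79*o)
(-12655 + v(3)/(-19808/(-20622) + 18540/(-23193)))/(-24849 + K(-33)) = (-12655 + 3/(-19808/(-20622) + 18540/(-23193)))/(-24849 + (237 - 79*(-33))) = (-12655 + 3/(-19808*(-1/20622) + 18540*(-1/23193)))/(-24849 + (237 + 2607)) = (-12655 + 3/(9904/10311 - 2060/2577))/(-24849 + 2844) = (-12655 + 3/(475772/2952383))/(-22005) = (-12655 + 3*(2952383/475772))*(-1/22005) = (-12655 + 8857149/475772)*(-1/22005) = -6012037511/475772*(-1/22005) = 6012037511/10469362860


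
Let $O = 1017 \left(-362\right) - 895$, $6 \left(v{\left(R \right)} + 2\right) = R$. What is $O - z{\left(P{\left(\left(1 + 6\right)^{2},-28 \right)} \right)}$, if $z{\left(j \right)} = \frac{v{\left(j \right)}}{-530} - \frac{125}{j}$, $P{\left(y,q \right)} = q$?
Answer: $- \frac{1643026079}{4452} \approx -3.6905 \cdot 10^{5}$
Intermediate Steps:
$v{\left(R \right)} = -2 + \frac{R}{6}$
$O = -369049$ ($O = -368154 - 895 = -369049$)
$z{\left(j \right)} = \frac{1}{265} - \frac{125}{j} - \frac{j}{3180}$ ($z{\left(j \right)} = \frac{-2 + \frac{j}{6}}{-530} - \frac{125}{j} = \left(-2 + \frac{j}{6}\right) \left(- \frac{1}{530}\right) - \frac{125}{j} = \left(\frac{1}{265} - \frac{j}{3180}\right) - \frac{125}{j} = \frac{1}{265} - \frac{125}{j} - \frac{j}{3180}$)
$O - z{\left(P{\left(\left(1 + 6\right)^{2},-28 \right)} \right)} = -369049 - \frac{-397500 - 28 \left(12 - -28\right)}{3180 \left(-28\right)} = -369049 - \frac{1}{3180} \left(- \frac{1}{28}\right) \left(-397500 - 28 \left(12 + 28\right)\right) = -369049 - \frac{1}{3180} \left(- \frac{1}{28}\right) \left(-397500 - 1120\right) = -369049 - \frac{1}{3180} \left(- \frac{1}{28}\right) \left(-398620\right) = -369049 - \frac{19931}{4452} = - \frac{1643026079}{4452}$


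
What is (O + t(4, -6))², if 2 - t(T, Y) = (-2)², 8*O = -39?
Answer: 3025/64 ≈ 47.266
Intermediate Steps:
O = -39/8 (O = (⅛)*(-39) = -39/8 ≈ -4.8750)
t(T, Y) = -2 (t(T, Y) = 2 - 1*(-2)² = 2 - 1*4 = 2 - 4 = -2)
(O + t(4, -6))² = (-39/8 - 2)² = (-55/8)² = 3025/64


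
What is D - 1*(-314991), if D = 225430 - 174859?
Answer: 365562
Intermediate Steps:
D = 50571
D - 1*(-314991) = 50571 - 1*(-314991) = 50571 + 314991 = 365562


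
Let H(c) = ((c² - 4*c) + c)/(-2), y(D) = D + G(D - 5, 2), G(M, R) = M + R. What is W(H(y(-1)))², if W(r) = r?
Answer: 400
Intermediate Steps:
y(D) = -3 + 2*D (y(D) = D + ((D - 5) + 2) = D + ((-5 + D) + 2) = D + (-3 + D) = -3 + 2*D)
H(c) = -c²/2 + 3*c/2 (H(c) = (c² - 3*c)*(-½) = -c²/2 + 3*c/2)
W(H(y(-1)))² = ((-3 + 2*(-1))*(3 - (-3 + 2*(-1)))/2)² = ((-3 - 2)*(3 - (-3 - 2))/2)² = ((½)*(-5)*(3 - 1*(-5)))² = ((½)*(-5)*(3 + 5))² = ((½)*(-5)*8)² = (-20)² = 400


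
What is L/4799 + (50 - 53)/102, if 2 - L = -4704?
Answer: 155205/163166 ≈ 0.95121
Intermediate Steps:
L = 4706 (L = 2 - 1*(-4704) = 2 + 4704 = 4706)
L/4799 + (50 - 53)/102 = 4706/4799 + (50 - 53)/102 = 4706*(1/4799) - 3*1/102 = 4706/4799 - 1/34 = 155205/163166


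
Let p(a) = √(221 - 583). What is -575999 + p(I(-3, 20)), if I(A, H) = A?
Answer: -575999 + I*√362 ≈ -5.76e+5 + 19.026*I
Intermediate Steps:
p(a) = I*√362 (p(a) = √(-362) = I*√362)
-575999 + p(I(-3, 20)) = -575999 + I*√362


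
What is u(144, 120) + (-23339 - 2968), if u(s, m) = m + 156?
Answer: -26031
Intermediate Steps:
u(s, m) = 156 + m
u(144, 120) + (-23339 - 2968) = (156 + 120) + (-23339 - 2968) = 276 - 26307 = -26031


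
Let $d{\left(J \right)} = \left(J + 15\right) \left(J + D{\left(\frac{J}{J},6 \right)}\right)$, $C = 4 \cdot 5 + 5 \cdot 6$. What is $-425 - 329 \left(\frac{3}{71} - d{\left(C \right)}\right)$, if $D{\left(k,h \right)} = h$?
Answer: $\frac{84995598}{71} \approx 1.1971 \cdot 10^{6}$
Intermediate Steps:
$C = 50$ ($C = 20 + 30 = 50$)
$d{\left(J \right)} = \left(6 + J\right) \left(15 + J\right)$ ($d{\left(J \right)} = \left(J + 15\right) \left(J + 6\right) = \left(15 + J\right) \left(6 + J\right) = \left(6 + J\right) \left(15 + J\right)$)
$-425 - 329 \left(\frac{3}{71} - d{\left(C \right)}\right) = -425 - 329 \left(\frac{3}{71} - \left(90 + 50^{2} + 21 \cdot 50\right)\right) = -425 - 329 \left(3 \cdot \frac{1}{71} - \left(90 + 2500 + 1050\right)\right) = -425 - 329 \left(\frac{3}{71} - 3640\right) = -425 - - \frac{85025773}{71} = -425 + \frac{85025773}{71} = \frac{84995598}{71}$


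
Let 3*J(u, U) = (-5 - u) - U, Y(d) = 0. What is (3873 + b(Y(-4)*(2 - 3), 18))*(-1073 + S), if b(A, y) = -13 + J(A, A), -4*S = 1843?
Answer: -23670875/4 ≈ -5.9177e+6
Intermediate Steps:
S = -1843/4 (S = -1/4*1843 = -1843/4 ≈ -460.75)
J(u, U) = -5/3 - U/3 - u/3 (J(u, U) = ((-5 - u) - U)/3 = (-5 - U - u)/3 = -5/3 - U/3 - u/3)
b(A, y) = -44/3 - 2*A/3 (b(A, y) = -13 + (-5/3 - A/3 - A/3) = -13 + (-5/3 - 2*A/3) = -44/3 - 2*A/3)
(3873 + b(Y(-4)*(2 - 3), 18))*(-1073 + S) = (3873 + (-44/3 - 0*(2 - 3)))*(-1073 - 1843/4) = (3873 + (-44/3 - 0*(-1)))*(-6135/4) = (3873 + (-44/3 - 2/3*0))*(-6135/4) = (3873 + (-44/3 + 0))*(-6135/4) = (3873 - 44/3)*(-6135/4) = (11575/3)*(-6135/4) = -23670875/4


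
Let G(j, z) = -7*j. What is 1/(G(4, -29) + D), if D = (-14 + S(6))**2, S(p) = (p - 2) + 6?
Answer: -1/12 ≈ -0.083333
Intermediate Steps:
S(p) = 4 + p (S(p) = (-2 + p) + 6 = 4 + p)
D = 16 (D = (-14 + (4 + 6))**2 = (-14 + 10)**2 = (-4)**2 = 16)
1/(G(4, -29) + D) = 1/(-7*4 + 16) = 1/(-28 + 16) = 1/(-12) = -1/12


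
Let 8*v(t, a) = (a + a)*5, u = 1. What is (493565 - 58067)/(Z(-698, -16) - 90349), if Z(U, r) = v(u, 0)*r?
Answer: -62214/12907 ≈ -4.8202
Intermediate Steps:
v(t, a) = 5*a/4 (v(t, a) = ((a + a)*5)/8 = ((2*a)*5)/8 = (10*a)/8 = 5*a/4)
Z(U, r) = 0 (Z(U, r) = ((5/4)*0)*r = 0*r = 0)
(493565 - 58067)/(Z(-698, -16) - 90349) = (493565 - 58067)/(0 - 90349) = 435498/(-90349) = 435498*(-1/90349) = -62214/12907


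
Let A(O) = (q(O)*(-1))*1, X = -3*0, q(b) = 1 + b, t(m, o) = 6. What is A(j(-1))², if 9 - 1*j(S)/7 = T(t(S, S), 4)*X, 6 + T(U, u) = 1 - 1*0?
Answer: 4096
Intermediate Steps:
T(U, u) = -5 (T(U, u) = -6 + (1 - 1*0) = -6 + (1 + 0) = -6 + 1 = -5)
X = 0
j(S) = 63 (j(S) = 63 - (-35)*0 = 63 - 7*0 = 63 + 0 = 63)
A(O) = -1 - O (A(O) = ((1 + O)*(-1))*1 = (-1 - O)*1 = -1 - O)
A(j(-1))² = (-1 - 1*63)² = (-1 - 63)² = (-64)² = 4096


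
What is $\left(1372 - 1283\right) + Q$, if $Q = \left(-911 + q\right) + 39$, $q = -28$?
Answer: $-811$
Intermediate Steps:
$Q = -900$ ($Q = \left(-911 - 28\right) + 39 = -939 + 39 = -900$)
$\left(1372 - 1283\right) + Q = \left(1372 - 1283\right) - 900 = 89 - 900 = -811$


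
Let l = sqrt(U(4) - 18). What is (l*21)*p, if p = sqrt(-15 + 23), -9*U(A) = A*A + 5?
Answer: 14*I*sqrt(366) ≈ 267.84*I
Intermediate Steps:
U(A) = -5/9 - A**2/9 (U(A) = -(A*A + 5)/9 = -(A**2 + 5)/9 = -(5 + A**2)/9 = -5/9 - A**2/9)
l = I*sqrt(183)/3 (l = sqrt((-5/9 - 1/9*4**2) - 18) = sqrt((-5/9 - 1/9*16) - 18) = sqrt((-5/9 - 16/9) - 18) = sqrt(-7/3 - 18) = sqrt(-61/3) = I*sqrt(183)/3 ≈ 4.5092*I)
p = 2*sqrt(2) (p = sqrt(8) = 2*sqrt(2) ≈ 2.8284)
(l*21)*p = ((I*sqrt(183)/3)*21)*(2*sqrt(2)) = (7*I*sqrt(183))*(2*sqrt(2)) = 14*I*sqrt(366)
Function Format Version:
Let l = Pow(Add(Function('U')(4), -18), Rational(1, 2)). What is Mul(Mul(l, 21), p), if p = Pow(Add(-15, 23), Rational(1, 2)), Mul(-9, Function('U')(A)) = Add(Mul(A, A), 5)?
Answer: Mul(14, I, Pow(366, Rational(1, 2))) ≈ Mul(267.84, I)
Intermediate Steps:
Function('U')(A) = Add(Rational(-5, 9), Mul(Rational(-1, 9), Pow(A, 2))) (Function('U')(A) = Mul(Rational(-1, 9), Add(Mul(A, A), 5)) = Mul(Rational(-1, 9), Add(Pow(A, 2), 5)) = Mul(Rational(-1, 9), Add(5, Pow(A, 2))) = Add(Rational(-5, 9), Mul(Rational(-1, 9), Pow(A, 2))))
l = Mul(Rational(1, 3), I, Pow(183, Rational(1, 2))) (l = Pow(Add(Add(Rational(-5, 9), Mul(Rational(-1, 9), Pow(4, 2))), -18), Rational(1, 2)) = Pow(Add(Add(Rational(-5, 9), Mul(Rational(-1, 9), 16)), -18), Rational(1, 2)) = Pow(Add(Add(Rational(-5, 9), Rational(-16, 9)), -18), Rational(1, 2)) = Pow(Add(Rational(-7, 3), -18), Rational(1, 2)) = Pow(Rational(-61, 3), Rational(1, 2)) = Mul(Rational(1, 3), I, Pow(183, Rational(1, 2))) ≈ Mul(4.5092, I))
p = Mul(2, Pow(2, Rational(1, 2))) (p = Pow(8, Rational(1, 2)) = Mul(2, Pow(2, Rational(1, 2))) ≈ 2.8284)
Mul(Mul(l, 21), p) = Mul(Mul(Mul(Rational(1, 3), I, Pow(183, Rational(1, 2))), 21), Mul(2, Pow(2, Rational(1, 2)))) = Mul(Mul(7, I, Pow(183, Rational(1, 2))), Mul(2, Pow(2, Rational(1, 2)))) = Mul(14, I, Pow(366, Rational(1, 2)))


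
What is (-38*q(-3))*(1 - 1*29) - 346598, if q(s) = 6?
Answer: -340214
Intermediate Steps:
(-38*q(-3))*(1 - 1*29) - 346598 = (-38*6)*(1 - 1*29) - 346598 = -228*(1 - 29) - 346598 = -228*(-28) - 346598 = 6384 - 346598 = -340214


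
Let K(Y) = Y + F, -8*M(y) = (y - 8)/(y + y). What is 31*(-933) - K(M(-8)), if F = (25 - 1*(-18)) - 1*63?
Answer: -231223/8 ≈ -28903.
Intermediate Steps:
M(y) = -(-8 + y)/(16*y) (M(y) = -(y - 8)/(8*(y + y)) = -(-8 + y)/(8*(2*y)) = -(-8 + y)*1/(2*y)/8 = -(-8 + y)/(16*y))
F = -20 (F = (25 + 18) - 63 = 43 - 63 = -20)
K(Y) = -20 + Y (K(Y) = Y - 20 = -20 + Y)
31*(-933) - K(M(-8)) = 31*(-933) - (-20 + (1/16)*(8 - 1*(-8))/(-8)) = -28923 - (-20 + (1/16)*(-1/8)*(8 + 8)) = -28923 - (-20 + (1/16)*(-1/8)*16) = -28923 - (-20 - 1/8) = -28923 - 1*(-161/8) = -28923 + 161/8 = -231223/8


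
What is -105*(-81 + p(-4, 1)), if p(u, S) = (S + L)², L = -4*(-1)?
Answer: 5880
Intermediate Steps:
L = 4
p(u, S) = (4 + S)² (p(u, S) = (S + 4)² = (4 + S)²)
-105*(-81 + p(-4, 1)) = -105*(-81 + (4 + 1)²) = -105*(-81 + 5²) = -105*(-81 + 25) = -105*(-56) = 5880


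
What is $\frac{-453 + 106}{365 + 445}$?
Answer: $- \frac{347}{810} \approx -0.4284$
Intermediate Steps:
$\frac{-453 + 106}{365 + 445} = - \frac{347}{810}$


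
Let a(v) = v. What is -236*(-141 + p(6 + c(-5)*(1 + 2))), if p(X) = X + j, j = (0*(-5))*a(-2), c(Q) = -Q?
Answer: 28320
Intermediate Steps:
j = 0 (j = (0*(-5))*(-2) = 0*(-2) = 0)
p(X) = X (p(X) = X + 0 = X)
-236*(-141 + p(6 + c(-5)*(1 + 2))) = -236*(-141 + (6 + (-1*(-5))*(1 + 2))) = -236*(-141 + (6 + 5*3)) = -236*(-141 + (6 + 15)) = -236*(-141 + 21) = -236*(-120) = 28320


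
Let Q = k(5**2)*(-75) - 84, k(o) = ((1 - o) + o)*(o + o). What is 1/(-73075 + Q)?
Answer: -1/76909 ≈ -1.3002e-5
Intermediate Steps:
k(o) = 2*o (k(o) = 1*(2*o) = 2*o)
Q = -3834 (Q = (2*5**2)*(-75) - 84 = (2*25)*(-75) - 84 = 50*(-75) - 84 = -3750 - 84 = -3834)
1/(-73075 + Q) = 1/(-73075 - 3834) = 1/(-76909) = -1/76909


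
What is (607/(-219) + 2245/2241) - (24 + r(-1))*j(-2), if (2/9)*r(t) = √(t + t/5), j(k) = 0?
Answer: -289544/163593 ≈ -1.7699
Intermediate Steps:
r(t) = 9*√30*√t/10 (r(t) = 9*√(t + t/5)/2 = 9*√(6*t/5)/2 = 9*(√30*√t/5)/2 = 9*√30*√t/10)
(607/(-219) + 2245/2241) - (24 + r(-1))*j(-2) = (607/(-219) + 2245/2241) - (24 + 9*√30*√(-1)/10)*0 = (607*(-1/219) + 2245*(1/2241)) - (24 + 9*√30*I/10)*0 = (-607/219 + 2245/2241) - (24 + 9*I*√30/10)*0 = -289544/163593 - 1*0 = -289544/163593 + 0 = -289544/163593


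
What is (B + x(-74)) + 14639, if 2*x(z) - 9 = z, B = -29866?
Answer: -30519/2 ≈ -15260.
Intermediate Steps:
x(z) = 9/2 + z/2
(B + x(-74)) + 14639 = (-29866 + (9/2 + (½)*(-74))) + 14639 = (-29866 + (9/2 - 37)) + 14639 = (-29866 - 65/2) + 14639 = -59797/2 + 14639 = -30519/2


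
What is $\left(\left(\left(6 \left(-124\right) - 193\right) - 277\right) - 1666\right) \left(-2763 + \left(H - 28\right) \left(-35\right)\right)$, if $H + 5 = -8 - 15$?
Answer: $2312640$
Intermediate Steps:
$H = -28$ ($H = -5 - 23 = -28$)
$\left(\left(\left(6 \left(-124\right) - 193\right) - 277\right) - 1666\right) \left(-2763 + \left(H - 28\right) \left(-35\right)\right) = \left(\left(\left(6 \left(-124\right) - 193\right) - 277\right) - 1666\right) \left(-2763 + \left(-28 - 28\right) \left(-35\right)\right) = \left(\left(\left(-744 - 193\right) - 277\right) - 1666\right) \left(-2763 - -1960\right) = \left(\left(-937 - 277\right) - 1666\right) \left(-2763 + 1960\right) = \left(-1214 - 1666\right) \left(-803\right) = \left(-2880\right) \left(-803\right) = 2312640$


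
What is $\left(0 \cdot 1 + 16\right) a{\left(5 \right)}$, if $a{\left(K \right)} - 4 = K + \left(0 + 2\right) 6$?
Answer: $336$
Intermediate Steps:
$a{\left(K \right)} = 16 + K$ ($a{\left(K \right)} = 4 + \left(K + \left(0 + 2\right) 6\right) = 4 + \left(K + 2 \cdot 6\right) = 4 + \left(K + 12\right) = 4 + \left(12 + K\right) = 16 + K$)
$\left(0 \cdot 1 + 16\right) a{\left(5 \right)} = \left(0 \cdot 1 + 16\right) \left(16 + 5\right) = \left(0 + 16\right) 21 = 16 \cdot 21 = 336$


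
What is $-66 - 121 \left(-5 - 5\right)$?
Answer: $1144$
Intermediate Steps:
$-66 - 121 \left(-5 - 5\right) = -66 - -1210 = -66 + 1210 = 1144$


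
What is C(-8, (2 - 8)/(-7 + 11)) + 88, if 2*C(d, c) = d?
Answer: 84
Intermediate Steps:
C(d, c) = d/2
C(-8, (2 - 8)/(-7 + 11)) + 88 = (½)*(-8) + 88 = -4 + 88 = 84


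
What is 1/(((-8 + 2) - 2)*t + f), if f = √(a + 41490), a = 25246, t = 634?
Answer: -317/1603653 - √4171/6414612 ≈ -0.00020774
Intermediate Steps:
f = 4*√4171 (f = √(25246 + 41490) = √66736 = 4*√4171 ≈ 258.33)
1/(((-8 + 2) - 2)*t + f) = 1/(((-8 + 2) - 2)*634 + 4*√4171) = 1/((-6 - 2)*634 + 4*√4171) = 1/(-8*634 + 4*√4171) = 1/(-5072 + 4*√4171)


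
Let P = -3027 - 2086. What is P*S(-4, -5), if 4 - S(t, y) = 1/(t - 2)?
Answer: -127825/6 ≈ -21304.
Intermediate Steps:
S(t, y) = 4 - 1/(-2 + t) (S(t, y) = 4 - 1/(t - 2) = 4 - 1/(-2 + t))
P = -5113
P*S(-4, -5) = -5113*(-9 + 4*(-4))/(-2 - 4) = -5113*(-9 - 16)/(-6) = -(-5113)*(-25)/6 = -5113*25/6 = -127825/6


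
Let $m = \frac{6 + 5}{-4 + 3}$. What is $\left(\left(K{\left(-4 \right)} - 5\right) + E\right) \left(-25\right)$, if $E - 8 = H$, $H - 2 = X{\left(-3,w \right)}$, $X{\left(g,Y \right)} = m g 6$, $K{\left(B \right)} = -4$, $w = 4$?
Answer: $-4975$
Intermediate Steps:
$m = -11$ ($m = \frac{11}{-1} = 11 \left(-1\right) = -11$)
$X{\left(g,Y \right)} = - 66 g$ ($X{\left(g,Y \right)} = - 11 g 6 = - 66 g$)
$H = 200$ ($H = 2 - -198 = 2 + 198 = 200$)
$E = 208$ ($E = 8 + 200 = 208$)
$\left(\left(K{\left(-4 \right)} - 5\right) + E\right) \left(-25\right) = \left(\left(-4 - 5\right) + 208\right) \left(-25\right) = \left(-9 + 208\right) \left(-25\right) = 199 \left(-25\right) = -4975$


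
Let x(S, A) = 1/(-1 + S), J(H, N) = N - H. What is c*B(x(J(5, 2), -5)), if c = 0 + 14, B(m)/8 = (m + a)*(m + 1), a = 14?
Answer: 1155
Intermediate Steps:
B(m) = 8*(1 + m)*(14 + m) (B(m) = 8*((m + 14)*(m + 1)) = 8*((14 + m)*(1 + m)) = 8*((1 + m)*(14 + m)) = 8*(1 + m)*(14 + m))
c = 14
c*B(x(J(5, 2), -5)) = 14*(112 + 8*(1/(-1 + (2 - 1*5)))² + 120/(-1 + (2 - 1*5))) = 14*(112 + 8*(1/(-1 + (2 - 5)))² + 120/(-1 + (2 - 5))) = 14*(112 + 8*(1/(-1 - 3))² + 120/(-1 - 3)) = 14*(112 + 8*(1/(-4))² + 120/(-4)) = 14*(112 + 8*(-¼)² + 120*(-¼)) = 14*(112 + 8*(1/16) - 30) = 14*(112 + ½ - 30) = 14*(165/2) = 1155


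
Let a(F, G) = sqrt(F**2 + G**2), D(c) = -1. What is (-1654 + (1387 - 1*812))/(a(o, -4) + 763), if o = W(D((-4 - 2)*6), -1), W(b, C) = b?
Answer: -823277/582152 + 1079*sqrt(17)/582152 ≈ -1.4066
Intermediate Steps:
o = -1
(-1654 + (1387 - 1*812))/(a(o, -4) + 763) = (-1654 + (1387 - 1*812))/(sqrt((-1)**2 + (-4)**2) + 763) = (-1654 + (1387 - 812))/(sqrt(1 + 16) + 763) = (-1654 + 575)/(sqrt(17) + 763) = -1079/(763 + sqrt(17))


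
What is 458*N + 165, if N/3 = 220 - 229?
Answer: -12201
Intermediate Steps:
N = -27 (N = 3*(220 - 229) = 3*(-9) = -27)
458*N + 165 = 458*(-27) + 165 = -12366 + 165 = -12201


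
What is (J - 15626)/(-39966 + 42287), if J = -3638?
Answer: -19264/2321 ≈ -8.2999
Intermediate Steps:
(J - 15626)/(-39966 + 42287) = (-3638 - 15626)/(-39966 + 42287) = -19264/2321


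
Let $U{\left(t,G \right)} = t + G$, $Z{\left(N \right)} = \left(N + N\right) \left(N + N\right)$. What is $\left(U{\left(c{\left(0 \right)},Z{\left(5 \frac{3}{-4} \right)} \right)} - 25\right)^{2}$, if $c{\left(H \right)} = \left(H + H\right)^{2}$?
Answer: $\frac{15625}{16} \approx 976.56$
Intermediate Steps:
$c{\left(H \right)} = 4 H^{2}$ ($c{\left(H \right)} = \left(2 H\right)^{2} = 4 H^{2}$)
$Z{\left(N \right)} = 4 N^{2}$ ($Z{\left(N \right)} = 2 N 2 N = 4 N^{2}$)
$U{\left(t,G \right)} = G + t$
$\left(U{\left(c{\left(0 \right)},Z{\left(5 \frac{3}{-4} \right)} \right)} - 25\right)^{2} = \left(\left(4 \left(5 \frac{3}{-4}\right)^{2} + 4 \cdot 0^{2}\right) - 25\right)^{2} = \left(\left(4 \left(5 \cdot 3 \left(- \frac{1}{4}\right)\right)^{2} + 4 \cdot 0\right) - 25\right)^{2} = \left(\left(4 \left(5 \left(- \frac{3}{4}\right)\right)^{2} + 0\right) - 25\right)^{2} = \left(\left(4 \left(- \frac{15}{4}\right)^{2} + 0\right) - 25\right)^{2} = \left(\left(4 \cdot \frac{225}{16} + 0\right) - 25\right)^{2} = \left(\left(\frac{225}{4} + 0\right) - 25\right)^{2} = \left(\frac{225}{4} - 25\right)^{2} = \left(\frac{125}{4}\right)^{2} = \frac{15625}{16}$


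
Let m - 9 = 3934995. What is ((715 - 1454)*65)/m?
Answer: -48035/3935004 ≈ -0.012207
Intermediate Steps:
m = 3935004 (m = 9 + 3934995 = 3935004)
((715 - 1454)*65)/m = ((715 - 1454)*65)/3935004 = -739*65*(1/3935004) = -48035*1/3935004 = -48035/3935004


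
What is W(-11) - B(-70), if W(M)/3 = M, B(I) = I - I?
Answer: -33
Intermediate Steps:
B(I) = 0
W(M) = 3*M
W(-11) - B(-70) = 3*(-11) - 1*0 = -33 + 0 = -33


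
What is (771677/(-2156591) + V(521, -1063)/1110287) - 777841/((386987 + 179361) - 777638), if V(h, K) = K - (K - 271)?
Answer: 6205105147786387/1866864062461830 ≈ 3.3238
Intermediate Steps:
V(h, K) = 271 (V(h, K) = K - (-271 + K) = K + (271 - K) = 271)
(771677/(-2156591) + V(521, -1063)/1110287) - 777841/((386987 + 179361) - 777638) = (771677/(-2156591) + 271/1110287) - 777841/((386987 + 179361) - 777638) = (771677*(-1/2156591) + 271*(1/1110287)) - 777841/(566348 - 777638) = (-771677/2156591 + 1/4097) - 777841/(-211290) = -3159404078/8835553327 - 777841*(-1)/211290 = -3159404078/8835553327 - 1*(-777841/211290) = -3159404078/8835553327 + 777841/211290 = 6205105147786387/1866864062461830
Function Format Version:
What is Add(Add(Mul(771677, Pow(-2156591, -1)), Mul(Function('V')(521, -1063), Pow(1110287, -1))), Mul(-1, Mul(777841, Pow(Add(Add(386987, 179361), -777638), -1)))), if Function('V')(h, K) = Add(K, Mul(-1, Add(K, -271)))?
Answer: Rational(6205105147786387, 1866864062461830) ≈ 3.3238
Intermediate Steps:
Function('V')(h, K) = 271 (Function('V')(h, K) = Add(K, Mul(-1, Add(-271, K))) = Add(K, Add(271, Mul(-1, K))) = 271)
Add(Add(Mul(771677, Pow(-2156591, -1)), Mul(Function('V')(521, -1063), Pow(1110287, -1))), Mul(-1, Mul(777841, Pow(Add(Add(386987, 179361), -777638), -1)))) = Add(Add(Mul(771677, Pow(-2156591, -1)), Mul(271, Pow(1110287, -1))), Mul(-1, Mul(777841, Pow(Add(Add(386987, 179361), -777638), -1)))) = Add(Add(Mul(771677, Rational(-1, 2156591)), Mul(271, Rational(1, 1110287))), Mul(-1, Mul(777841, Pow(Add(566348, -777638), -1)))) = Add(Add(Rational(-771677, 2156591), Rational(1, 4097)), Mul(-1, Mul(777841, Pow(-211290, -1)))) = Add(Rational(-3159404078, 8835553327), Mul(-1, Mul(777841, Rational(-1, 211290)))) = Add(Rational(-3159404078, 8835553327), Mul(-1, Rational(-777841, 211290))) = Add(Rational(-3159404078, 8835553327), Rational(777841, 211290)) = Rational(6205105147786387, 1866864062461830)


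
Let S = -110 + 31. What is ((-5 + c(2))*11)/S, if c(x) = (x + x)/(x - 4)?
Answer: 77/79 ≈ 0.97468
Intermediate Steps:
c(x) = 2*x/(-4 + x) (c(x) = (2*x)/(-4 + x) = 2*x/(-4 + x))
S = -79
((-5 + c(2))*11)/S = ((-5 + 2*2/(-4 + 2))*11)/(-79) = ((-5 + 2*2/(-2))*11)*(-1/79) = ((-5 + 2*2*(-½))*11)*(-1/79) = ((-5 - 2)*11)*(-1/79) = -7*11*(-1/79) = -77*(-1/79) = 77/79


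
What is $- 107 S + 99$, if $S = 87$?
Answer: $-9210$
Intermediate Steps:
$- 107 S + 99 = \left(-107\right) 87 + 99 = -9309 + 99 = -9210$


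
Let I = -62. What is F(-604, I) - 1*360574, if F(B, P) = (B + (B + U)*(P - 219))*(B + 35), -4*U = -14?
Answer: -192060485/2 ≈ -9.6030e+7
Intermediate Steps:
U = 7/2 (U = -1/4*(-14) = 7/2 ≈ 3.5000)
F(B, P) = (35 + B)*(B + (-219 + P)*(7/2 + B)) (F(B, P) = (B + (B + 7/2)*(P - 219))*(B + 35) = (B + (7/2 + B)*(-219 + P))*(35 + B) = (B + (-219 + P)*(7/2 + B))*(35 + B) = (35 + B)*(B + (-219 + P)*(7/2 + B)))
F(-604, I) - 1*360574 = (-53655/2 - 218*(-604)**2 - 16793/2*(-604) + (245/2)*(-62) - 62*(-604)**2 + (77/2)*(-604)*(-62)) - 1*360574 = (-53655/2 - 218*364816 + 5071486 - 7595 - 62*364816 + 1441748) - 360574 = (-53655/2 - 79529888 + 5071486 - 7595 - 22618592 + 1441748) - 360574 = -191339337/2 - 360574 = -192060485/2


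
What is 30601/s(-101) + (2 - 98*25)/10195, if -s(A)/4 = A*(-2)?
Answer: -313955179/8237560 ≈ -38.113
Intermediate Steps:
s(A) = 8*A (s(A) = -4*A*(-2) = -(-8)*A = 8*A)
30601/s(-101) + (2 - 98*25)/10195 = 30601/((8*(-101))) + (2 - 98*25)/10195 = 30601/(-808) + (2 - 2450)*(1/10195) = 30601*(-1/808) - 2448*1/10195 = -30601/808 - 2448/10195 = -313955179/8237560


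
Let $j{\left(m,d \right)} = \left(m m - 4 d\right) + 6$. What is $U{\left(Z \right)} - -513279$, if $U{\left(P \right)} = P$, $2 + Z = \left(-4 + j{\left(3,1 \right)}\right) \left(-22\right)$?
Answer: $513123$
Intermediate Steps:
$j{\left(m,d \right)} = 6 + m^{2} - 4 d$ ($j{\left(m,d \right)} = \left(m^{2} - 4 d\right) + 6 = 6 + m^{2} - 4 d$)
$Z = -156$ ($Z = -2 + \left(-4 + \left(6 + 3^{2} - 4\right)\right) \left(-22\right) = -2 + \left(-4 + \left(6 + 9 - 4\right)\right) \left(-22\right) = -2 + \left(-4 + 11\right) \left(-22\right) = -2 + 7 \left(-22\right) = -2 - 154 = -156$)
$U{\left(Z \right)} - -513279 = -156 - -513279 = -156 + 513279 = 513123$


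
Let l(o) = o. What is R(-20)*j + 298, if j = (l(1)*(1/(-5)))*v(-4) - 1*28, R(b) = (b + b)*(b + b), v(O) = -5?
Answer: -42902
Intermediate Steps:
R(b) = 4*b² (R(b) = (2*b)*(2*b) = 4*b²)
j = -27 (j = (1*(1/(-5)))*(-5) - 1*28 = (1*(1*(-⅕)))*(-5) - 28 = (1*(-⅕))*(-5) - 28 = -⅕*(-5) - 28 = 1 - 28 = -27)
R(-20)*j + 298 = (4*(-20)²)*(-27) + 298 = (4*400)*(-27) + 298 = 1600*(-27) + 298 = -43200 + 298 = -42902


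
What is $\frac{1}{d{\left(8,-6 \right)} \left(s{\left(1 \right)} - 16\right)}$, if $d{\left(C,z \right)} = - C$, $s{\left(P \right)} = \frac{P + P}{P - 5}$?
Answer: $\frac{1}{132} \approx 0.0075758$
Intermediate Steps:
$s{\left(P \right)} = \frac{2 P}{-5 + P}$
$\frac{1}{d{\left(8,-6 \right)} \left(s{\left(1 \right)} - 16\right)} = \frac{1}{\left(-1\right) 8 \left(2 \cdot 1 \frac{1}{-5 + 1} - 16\right)} = \frac{1}{\left(-8\right) \left(2 \cdot 1 \frac{1}{-4} - 16\right)} = \frac{1}{\left(-8\right) \left(2 \cdot 1 \left(- \frac{1}{4}\right) - 16\right)} = \frac{1}{\left(-8\right) \left(- \frac{1}{2} - 16\right)} = \frac{1}{\left(-8\right) \left(- \frac{33}{2}\right)} = \frac{1}{132}$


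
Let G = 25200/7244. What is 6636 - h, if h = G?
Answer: 12011496/1811 ≈ 6632.5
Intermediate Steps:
G = 6300/1811 (G = 25200*(1/7244) = 6300/1811 ≈ 3.4787)
h = 6300/1811 ≈ 3.4787
6636 - h = 6636 - 1*6300/1811 = 6636 - 6300/1811 = 12011496/1811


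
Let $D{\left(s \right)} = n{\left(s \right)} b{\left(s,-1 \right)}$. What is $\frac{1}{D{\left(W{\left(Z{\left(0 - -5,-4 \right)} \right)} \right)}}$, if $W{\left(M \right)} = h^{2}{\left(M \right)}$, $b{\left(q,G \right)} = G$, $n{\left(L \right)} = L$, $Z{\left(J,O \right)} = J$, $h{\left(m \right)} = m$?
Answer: $- \frac{1}{25} \approx -0.04$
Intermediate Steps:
$W{\left(M \right)} = M^{2}$
$D{\left(s \right)} = - s$ ($D{\left(s \right)} = s \left(-1\right) = - s$)
$\frac{1}{D{\left(W{\left(Z{\left(0 - -5,-4 \right)} \right)} \right)}} = \frac{1}{\left(-1\right) \left(0 - -5\right)^{2}} = \frac{1}{\left(-1\right) \left(0 + 5\right)^{2}} = \frac{1}{\left(-1\right) 5^{2}} = \frac{1}{\left(-1\right) 25} = \frac{1}{-25} = - \frac{1}{25}$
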